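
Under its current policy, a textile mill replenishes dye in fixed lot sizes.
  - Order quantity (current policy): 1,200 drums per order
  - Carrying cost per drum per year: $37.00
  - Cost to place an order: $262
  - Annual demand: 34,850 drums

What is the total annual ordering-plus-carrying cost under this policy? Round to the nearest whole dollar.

Ordering: D/Q × S = 34,850/1,200 × $262 = $7,608.92
Holding:  Q/2 × H = 1,200/2 × $37 = $22,200.00
Total = $7,608.92 + $22,200.00 = $29,808.92

$29,809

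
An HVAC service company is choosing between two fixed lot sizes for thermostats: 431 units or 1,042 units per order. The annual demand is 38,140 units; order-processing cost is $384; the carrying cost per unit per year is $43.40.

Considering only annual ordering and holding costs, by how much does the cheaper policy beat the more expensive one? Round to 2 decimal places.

TC(Q) = (D/Q)S + (Q/2)H
TC(431) = (38,140/431)×384 + (431/2)×43.4 = $43,333.58
TC(1,042) = (38,140/1,042)×384 + (1,042/2)×43.4 = $36,666.83
Cheaper: Q = 1,042.  Difference = $6,666.75

$6,666.75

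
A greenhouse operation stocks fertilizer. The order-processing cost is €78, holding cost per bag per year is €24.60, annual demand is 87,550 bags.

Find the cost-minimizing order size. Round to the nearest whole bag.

745 bags

Optimal lot size Q* = (2 × 87,550 × €78 / €24.6)^½ ≈ 745.11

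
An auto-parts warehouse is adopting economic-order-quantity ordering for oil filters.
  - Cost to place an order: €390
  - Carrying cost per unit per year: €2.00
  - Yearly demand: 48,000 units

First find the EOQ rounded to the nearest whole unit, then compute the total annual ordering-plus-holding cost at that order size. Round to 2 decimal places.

2DS/H = 2·48,000·390/2 = 18,720,000.00
EOQ = √18,720,000.00 ≈ 4,326.66 → Q = 4,327 units
Annual ordering cost = (D/Q)·S = (48,000/4,327) × 390 = €4,326.32
Annual holding cost  = (Q/2)·H = (4,327/2) × 2 = €4,327.00
Total = €4,326.32 + €4,327.00 = €8,653.32

€8,653.32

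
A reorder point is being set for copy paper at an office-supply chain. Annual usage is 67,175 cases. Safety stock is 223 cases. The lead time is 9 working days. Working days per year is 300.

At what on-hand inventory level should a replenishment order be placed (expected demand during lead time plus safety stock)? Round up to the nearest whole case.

2,239 cases

Daily demand d = 67,175 / 300 = 223.917 cases/day
Demand during lead time = 223.917 × 9 = 2,015.25
Reorder point = 2,015.25 + 223 = 2,238.25 → round up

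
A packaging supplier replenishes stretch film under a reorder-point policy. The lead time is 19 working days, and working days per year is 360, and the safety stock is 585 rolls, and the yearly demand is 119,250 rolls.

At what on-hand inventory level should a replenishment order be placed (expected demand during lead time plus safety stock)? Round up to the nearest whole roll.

Daily demand d = 119,250 / 360 = 331.250 rolls/day
Demand during lead time = 331.250 × 19 = 6,293.75
Reorder point = 6,293.75 + 585 = 6,878.75 → round up

6,879 rolls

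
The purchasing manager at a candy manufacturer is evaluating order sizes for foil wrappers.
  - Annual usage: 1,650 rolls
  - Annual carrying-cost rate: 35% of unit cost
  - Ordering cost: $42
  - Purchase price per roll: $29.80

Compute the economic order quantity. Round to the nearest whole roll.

Holding cost per roll per year: H = 35% × $29.8 = $10.4300
EOQ = √(2DS/H) = √(2 × 1,650 × 42 / 10.43)
    = √(13,288.59) ≈ 115.28

115 rolls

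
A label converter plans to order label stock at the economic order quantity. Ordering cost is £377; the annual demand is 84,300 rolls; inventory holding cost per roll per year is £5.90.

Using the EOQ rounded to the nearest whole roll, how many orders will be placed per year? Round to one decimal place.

Optimal lot size Q* = (2 × 84,300 × £377 / £5.9)^½ ≈ 3,282.26 → Q = 3,282
Orders per year = D/Q = 84,300 / 3,282 = 25.686

25.7 orders per year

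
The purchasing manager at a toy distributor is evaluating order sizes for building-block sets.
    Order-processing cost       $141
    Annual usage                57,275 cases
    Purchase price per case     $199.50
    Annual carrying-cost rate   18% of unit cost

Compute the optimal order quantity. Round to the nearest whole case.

671 cases

Carrying cost H = $199.5 × 18% = $35.9100/case/yr
EOQ = √(2DS/H) = √(2 × 57,275 × 141 / 35.91)
    = √(449,778.61) ≈ 670.66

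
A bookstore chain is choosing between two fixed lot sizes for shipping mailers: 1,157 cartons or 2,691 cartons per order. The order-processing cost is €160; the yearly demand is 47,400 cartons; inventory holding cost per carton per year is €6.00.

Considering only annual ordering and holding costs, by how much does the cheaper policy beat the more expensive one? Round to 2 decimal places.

For each Q, cost = (D/Q)·S + (Q/2)·H.
TC(1,157) = (47,400/1,157)×160 + (1,157/2)×6 = €10,025.88
TC(2,691) = (47,400/2,691)×160 + (2,691/2)×6 = €10,891.28
Cheaper: Q = 1,157.  Difference = €865.40

€865.40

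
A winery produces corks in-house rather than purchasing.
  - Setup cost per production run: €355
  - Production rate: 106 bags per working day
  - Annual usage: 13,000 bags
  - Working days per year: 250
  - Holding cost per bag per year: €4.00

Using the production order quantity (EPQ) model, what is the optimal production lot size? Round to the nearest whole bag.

d = 13,000/250 = 52.0000 bags/day;  effective holding cost H(1 − d/p) = 4·(1 − 52.0000/106) = 2.03774
Q* = √(2DS / H_eff) = √(2·13,000·355 / 2.03774) ≈ 2,128.27

2,128 bags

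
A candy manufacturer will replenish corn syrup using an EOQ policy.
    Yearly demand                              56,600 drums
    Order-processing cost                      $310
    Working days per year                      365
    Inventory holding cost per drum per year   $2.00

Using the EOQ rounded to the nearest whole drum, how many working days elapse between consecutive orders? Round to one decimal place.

2DS/H = 2·56,600·310/2 = 17,546,000.00
EOQ = √17,546,000.00 ≈ 4,188.79 → Q = 4,189 drums
T = Q/D × 365 days = 4,189/56,600 × 365 = 27.014 days

27.0 days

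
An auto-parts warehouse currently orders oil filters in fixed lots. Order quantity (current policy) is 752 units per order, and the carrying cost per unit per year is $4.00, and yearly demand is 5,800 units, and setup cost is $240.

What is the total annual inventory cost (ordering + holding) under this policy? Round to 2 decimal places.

Annual ordering cost = (D/Q)·S = (5,800/752) × 240 = $1,851.06
Annual holding cost  = (Q/2)·H = (752/2) × 4 = $1,504.00
Total = $1,851.06 + $1,504.00 = $3,355.06

$3,355.06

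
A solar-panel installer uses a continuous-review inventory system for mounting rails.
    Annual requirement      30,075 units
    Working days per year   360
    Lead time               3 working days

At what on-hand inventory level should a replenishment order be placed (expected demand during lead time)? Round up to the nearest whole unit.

Daily demand d = 30,075 / 360 = 83.542 units/day
Demand during lead time = 83.542 × 3 = 250.62
Reorder point = 250.62 → round up

251 units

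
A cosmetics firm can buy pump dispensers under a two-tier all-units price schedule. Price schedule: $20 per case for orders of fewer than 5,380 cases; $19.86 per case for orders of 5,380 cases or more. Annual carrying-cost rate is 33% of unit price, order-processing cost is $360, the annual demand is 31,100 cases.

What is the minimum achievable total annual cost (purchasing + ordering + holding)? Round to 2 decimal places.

$634,156.78

H₁ = 33%×$20 = $6.6000;  H₂ = 33%×$19.86 = $6.5538
EOQ₁ = √(2×31,100×360/6.6000) = 1,841.94  (< 5,380, feasible at tier 1)
EOQ₂ = √(2×31,100×360/6.5538) = 1,848.42  (< 5,380 → use Q = 5,380 at tier-2 price)
TC(tier 1 (EOQ₁), Q≈1,841.9) = $634,156.78
TC(tier 2, Q≈5,380.0) = $637,356.76
Minimum at tier 1 (EOQ₁): $634,156.78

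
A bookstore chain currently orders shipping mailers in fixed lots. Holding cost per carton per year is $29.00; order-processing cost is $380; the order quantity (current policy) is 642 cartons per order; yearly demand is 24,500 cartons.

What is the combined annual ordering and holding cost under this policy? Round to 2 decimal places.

Annual ordering cost = (D/Q)·S = (24,500/642) × 380 = $14,501.56
Annual holding cost  = (Q/2)·H = (642/2) × 29 = $9,309.00
Total = $14,501.56 + $9,309.00 = $23,810.56

$23,810.56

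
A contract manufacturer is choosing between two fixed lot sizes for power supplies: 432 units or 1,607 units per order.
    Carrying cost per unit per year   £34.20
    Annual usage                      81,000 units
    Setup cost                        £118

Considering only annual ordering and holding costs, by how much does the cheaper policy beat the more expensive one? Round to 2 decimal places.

£3,915.23

TC(Q) = (D/Q)S + (Q/2)H
TC(432) = (81,000/432)×118 + (432/2)×34.2 = £29,512.20
TC(1,607) = (81,000/1,607)×118 + (1,607/2)×34.2 = £33,427.43
Lots of 432 are cheaper by £3,915.23.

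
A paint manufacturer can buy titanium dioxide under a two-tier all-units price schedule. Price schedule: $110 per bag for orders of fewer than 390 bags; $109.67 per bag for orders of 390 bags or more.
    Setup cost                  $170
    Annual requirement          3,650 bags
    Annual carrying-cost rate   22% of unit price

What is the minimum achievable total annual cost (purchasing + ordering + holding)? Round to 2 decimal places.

H₁ = 22%×$110 = $24.2000;  H₂ = 22%×$109.67 = $24.1274
EOQ₁ = √(2×3,650×170/24.2000) = 226.45  (< 390, feasible at tier 1)
EOQ₂ = √(2×3,650×170/24.1274) = 226.79  (< 390 → use Q = 390 at tier-2 price)
TC(tier 1 (EOQ₁), Q≈226.5) = $406,980.16
TC(tier 2, Q≈390.0) = $406,591.37
Minimum at tier 2: $406,591.37

$406,591.37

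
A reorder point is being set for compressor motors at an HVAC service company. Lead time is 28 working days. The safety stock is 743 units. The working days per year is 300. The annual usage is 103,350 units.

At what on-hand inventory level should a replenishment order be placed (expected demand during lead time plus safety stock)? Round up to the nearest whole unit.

Daily demand d = 103,350 / 300 = 344.500 units/day
Demand during lead time = 344.500 × 28 = 9,646.00
Reorder point = 9,646.00 + 743 = 10,389.00 → round up

10,389 units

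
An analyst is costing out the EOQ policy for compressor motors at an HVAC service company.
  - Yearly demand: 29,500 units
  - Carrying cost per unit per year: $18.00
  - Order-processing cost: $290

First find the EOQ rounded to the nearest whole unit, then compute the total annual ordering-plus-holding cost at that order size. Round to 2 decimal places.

$17,549.36

2DS/H = 2·29,500·290/18 = 950,555.56
EOQ = √950,555.56 ≈ 974.96 → Q = 975 units
Orders/yr = 29,500/975 = 30.256; ordering cost = 30.256 × $290 = $8,774.36
Average inventory = 975/2 = 487.5; holding cost = 487.5 × $18 = $8,775.00
Total = $8,774.36 + $8,775.00 = $17,549.36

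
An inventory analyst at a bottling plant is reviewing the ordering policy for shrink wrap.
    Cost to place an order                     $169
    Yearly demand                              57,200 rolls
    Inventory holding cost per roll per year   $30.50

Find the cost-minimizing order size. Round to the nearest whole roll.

Optimal lot size Q* = (2 × 57,200 × $169 / $30.5)^½ ≈ 796.17

796 rolls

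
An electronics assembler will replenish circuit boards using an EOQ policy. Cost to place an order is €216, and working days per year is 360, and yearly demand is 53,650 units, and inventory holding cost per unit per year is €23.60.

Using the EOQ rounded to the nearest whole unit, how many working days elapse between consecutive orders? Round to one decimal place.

6.6 days

Optimal lot size Q* = (2 × 53,650 × €216 / €23.6)^½ ≈ 990.99 → Q = 991 units
T = Q/D × 360 days = 991/53,650 × 360 = 6.650 days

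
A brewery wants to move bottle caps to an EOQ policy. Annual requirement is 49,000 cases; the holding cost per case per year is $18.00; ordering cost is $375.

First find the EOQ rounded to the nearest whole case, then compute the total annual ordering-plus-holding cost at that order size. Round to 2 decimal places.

$25,719.64

Q* = √(2·D·S / H) = √(2·49,000·375 / 18) = √2,041,666.7 ≈ 1,428.87 → Q = 1,429 cases
Annual ordering cost = (D/Q)·S = (49,000/1,429) × 375 = $12,858.64
Annual holding cost  = (Q/2)·H = (1,429/2) × 18 = $12,861.00
Total = $12,858.64 + $12,861.00 = $25,719.64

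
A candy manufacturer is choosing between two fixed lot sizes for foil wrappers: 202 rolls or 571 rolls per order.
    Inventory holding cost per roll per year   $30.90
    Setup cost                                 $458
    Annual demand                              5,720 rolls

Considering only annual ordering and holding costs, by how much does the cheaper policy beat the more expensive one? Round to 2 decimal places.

$2,680.04

Annual cost at Q: ordering D·S/Q plus holding Q·H/2.
TC(202) = (5,720/202)×458 + (202/2)×30.9 = $16,090.01
TC(571) = (5,720/571)×458 + (571/2)×30.9 = $13,409.97
Cheaper: Q = 571.  Difference = $2,680.04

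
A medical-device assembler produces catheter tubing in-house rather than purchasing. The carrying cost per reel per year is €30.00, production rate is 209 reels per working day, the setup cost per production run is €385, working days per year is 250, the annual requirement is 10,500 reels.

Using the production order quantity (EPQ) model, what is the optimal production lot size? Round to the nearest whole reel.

Daily demand d = 10,500/250 = 42.000; p = 209; 1 − d/p = 0.79904
EPQ = √(2DS / (H(1 − d/p)))
    = √(2 × 10,500 × 385 / (30 × 0.79904)) ≈ 580.76

581 reels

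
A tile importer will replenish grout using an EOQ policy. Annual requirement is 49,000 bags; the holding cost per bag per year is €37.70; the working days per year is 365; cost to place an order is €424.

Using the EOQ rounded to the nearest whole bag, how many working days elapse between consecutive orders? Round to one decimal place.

7.8 days

Q* = √(2·D·S / H) = √(2·49,000·424 / 37.7) = √1,102,175.1 ≈ 1,049.85 → Q = 1,050 bags
T = Q/D × 365 days = 1,050/49,000 × 365 = 7.821 days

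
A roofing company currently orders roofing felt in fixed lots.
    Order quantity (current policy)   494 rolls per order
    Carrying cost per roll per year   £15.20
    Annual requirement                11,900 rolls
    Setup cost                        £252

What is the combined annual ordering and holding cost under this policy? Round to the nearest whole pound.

Ordering: D/Q × S = 11,900/494 × £252 = £6,070.45
Holding:  Q/2 × H = 494/2 × £15.2 = £3,754.40
Total = £6,070.45 + £3,754.40 = £9,824.85

£9,825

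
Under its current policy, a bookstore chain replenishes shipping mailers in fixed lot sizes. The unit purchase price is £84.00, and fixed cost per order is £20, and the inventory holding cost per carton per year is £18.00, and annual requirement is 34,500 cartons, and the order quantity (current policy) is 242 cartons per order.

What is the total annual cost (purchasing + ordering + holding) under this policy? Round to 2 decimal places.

£2,903,029.24

Ordering: D/Q × S = 34,500/242 × £20 = £2,851.24
Holding:  Q/2 × H = 242/2 × £18 = £2,178.00
Purchase cost = D·C = 34,500 × 84 = £2,898,000.00
Total = £2,851.24 + £2,178.00 + £2,898,000.00 = £2,903,029.24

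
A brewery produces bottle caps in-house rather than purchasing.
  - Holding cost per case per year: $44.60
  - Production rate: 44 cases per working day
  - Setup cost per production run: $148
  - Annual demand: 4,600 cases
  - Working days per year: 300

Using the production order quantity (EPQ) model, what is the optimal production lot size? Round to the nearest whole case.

Daily demand d = 4,600/300 = 15.333; p = 44; 1 − d/p = 0.65152
EPQ = √(2DS / (H(1 − d/p)))
    = √(2 × 4,600 × 148 / (44.6 × 0.65152)) ≈ 216.47

216 cases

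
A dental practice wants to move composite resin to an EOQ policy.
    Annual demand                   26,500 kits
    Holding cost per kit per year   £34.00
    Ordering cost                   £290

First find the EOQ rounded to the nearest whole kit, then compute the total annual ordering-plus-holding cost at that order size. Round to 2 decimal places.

£22,860.01

EOQ = √(2DS/H) = √(2 × 26,500 × 290 / 34)
    = √(452,058.82) ≈ 672.35 → Q = 672 kits
Ordering: D/Q × S = 26,500/672 × £290 = £11,436.01
Holding:  Q/2 × H = 672/2 × £34 = £11,424.00
Total = £11,436.01 + £11,424.00 = £22,860.01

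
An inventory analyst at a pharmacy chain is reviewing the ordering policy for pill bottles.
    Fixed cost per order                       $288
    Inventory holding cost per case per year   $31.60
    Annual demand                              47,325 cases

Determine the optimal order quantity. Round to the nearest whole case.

929 cases

2DS/H = 2·47,325·288/31.6 = 862,632.91
EOQ = √862,632.91 ≈ 928.78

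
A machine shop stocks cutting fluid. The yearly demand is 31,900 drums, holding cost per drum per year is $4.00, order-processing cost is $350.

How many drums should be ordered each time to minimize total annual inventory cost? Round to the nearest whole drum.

EOQ = √(2DS/H) = √(2 × 31,900 × 350 / 4)
    = √(5,582,500.00) ≈ 2,362.73

2,363 drums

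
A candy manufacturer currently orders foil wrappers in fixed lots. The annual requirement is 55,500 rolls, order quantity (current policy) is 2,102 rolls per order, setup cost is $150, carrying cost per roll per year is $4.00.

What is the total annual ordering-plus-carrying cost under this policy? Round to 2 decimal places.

Ordering: D/Q × S = 55,500/2,102 × $150 = $3,960.51
Holding:  Q/2 × H = 2,102/2 × $4 = $4,204.00
Total = $3,960.51 + $4,204.00 = $8,164.51

$8,164.51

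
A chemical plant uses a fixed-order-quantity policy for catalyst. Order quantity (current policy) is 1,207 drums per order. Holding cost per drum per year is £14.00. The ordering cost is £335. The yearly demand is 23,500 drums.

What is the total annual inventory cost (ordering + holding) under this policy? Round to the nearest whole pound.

£14,971

Annual ordering cost = (D/Q)·S = (23,500/1,207) × 335 = £6,522.37
Annual holding cost  = (Q/2)·H = (1,207/2) × 14 = £8,449.00
Total = £6,522.37 + £8,449.00 = £14,971.37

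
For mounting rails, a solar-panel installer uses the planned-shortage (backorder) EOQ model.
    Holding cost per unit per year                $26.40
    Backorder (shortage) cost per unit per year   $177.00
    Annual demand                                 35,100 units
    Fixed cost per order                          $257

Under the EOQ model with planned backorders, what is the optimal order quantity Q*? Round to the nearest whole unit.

Basic EOQ = √(2·35,100·257/26.4) = 826.672
Backorder adjustment √((H+b)/b) = √((26.4+177)/177) = 1.0720
Q* = 826.672 × 1.0720 ≈ 886.18

886 units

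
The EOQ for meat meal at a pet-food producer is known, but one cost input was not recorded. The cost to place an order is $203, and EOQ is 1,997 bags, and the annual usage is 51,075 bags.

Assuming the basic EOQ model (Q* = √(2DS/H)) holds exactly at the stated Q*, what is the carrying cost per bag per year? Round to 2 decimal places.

From Q* = √(2DS/H) ⇒ Q*² = 2DS/H.
H = 2DS / Q² = 2 × 51,075 × 203 / 1,997² = 5.1997

$5.20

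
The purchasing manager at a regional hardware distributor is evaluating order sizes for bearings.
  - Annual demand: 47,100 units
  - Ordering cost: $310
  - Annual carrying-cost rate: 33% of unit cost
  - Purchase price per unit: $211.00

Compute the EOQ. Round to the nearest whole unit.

H = i·C = 0.33 × $211 = $69.6300 per unit-year
2DS/H = 2·47,100·310/69.63 = 419,388.19
EOQ = √419,388.19 ≈ 647.60

648 units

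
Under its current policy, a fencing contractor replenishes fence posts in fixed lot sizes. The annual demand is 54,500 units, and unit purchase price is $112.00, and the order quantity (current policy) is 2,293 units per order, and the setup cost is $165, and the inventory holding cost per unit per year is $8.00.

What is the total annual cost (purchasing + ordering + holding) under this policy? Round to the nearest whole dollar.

$6,117,094

Ordering: D/Q × S = 54,500/2,293 × $165 = $3,921.72
Holding:  Q/2 × H = 2,293/2 × $8 = $9,172.00
Purchase cost = D·C = 54,500 × 112 = $6,104,000.00
Total = $3,921.72 + $9,172.00 + $6,104,000.00 = $6,117,093.72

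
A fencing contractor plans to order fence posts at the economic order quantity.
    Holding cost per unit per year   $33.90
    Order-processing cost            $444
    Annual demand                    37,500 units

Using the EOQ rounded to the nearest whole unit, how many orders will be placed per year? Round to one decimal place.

37.8 orders per year

Q* = √(2·D·S / H) = √(2·37,500·444 / 33.9) = √982,300.9 ≈ 991.11 → Q = 991
N = D/Q = 37,500/991 ≈ 37.841 orders/yr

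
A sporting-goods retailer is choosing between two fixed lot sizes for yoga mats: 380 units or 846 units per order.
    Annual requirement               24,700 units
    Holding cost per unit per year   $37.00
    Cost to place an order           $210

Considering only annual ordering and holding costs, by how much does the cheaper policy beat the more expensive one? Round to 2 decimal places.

$1,102.21

Annual cost at Q: ordering D·S/Q plus holding Q·H/2.
TC(380) = (24,700/380)×210 + (380/2)×37 = $20,680.00
TC(846) = (24,700/846)×210 + (846/2)×37 = $21,782.21
Lots of 380 are cheaper by $1,102.21.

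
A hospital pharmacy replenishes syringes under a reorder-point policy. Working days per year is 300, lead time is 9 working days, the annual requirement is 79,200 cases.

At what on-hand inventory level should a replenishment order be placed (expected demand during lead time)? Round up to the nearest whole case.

2,376 cases

Daily demand d = 79,200 / 300 = 264.000 cases/day
Demand during lead time = 264.000 × 9 = 2,376.00
Reorder point = 2,376.00 → round up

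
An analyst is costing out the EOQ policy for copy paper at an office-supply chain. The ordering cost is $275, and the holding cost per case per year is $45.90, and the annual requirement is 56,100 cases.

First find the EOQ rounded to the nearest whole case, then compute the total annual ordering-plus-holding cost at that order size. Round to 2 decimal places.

Q* = √(2·D·S / H) = √(2·56,100·275 / 45.9) = √672,222.2 ≈ 819.89 → Q = 820 cases
Orders/yr = 56,100/820 = 68.415; ordering cost = 68.415 × $275 = $18,814.02
Average inventory = 820/2 = 410; holding cost = 410 × $45.9 = $18,819.00
Total = $18,814.02 + $18,819.00 = $37,633.02

$37,633.02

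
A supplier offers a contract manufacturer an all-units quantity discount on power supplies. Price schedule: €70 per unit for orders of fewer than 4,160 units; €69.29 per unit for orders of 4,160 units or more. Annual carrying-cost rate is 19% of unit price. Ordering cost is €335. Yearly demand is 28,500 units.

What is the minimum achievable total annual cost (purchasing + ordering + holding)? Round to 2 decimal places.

H₁ = 19%×€70 = €13.3000;  H₂ = 19%×€69.29 = €13.1651
EOQ₁ = √(2×28,500×335/13.3000) = 1,198.21  (< 4,160, feasible at tier 1)
EOQ₂ = √(2×28,500×335/13.1651) = 1,204.34  (< 4,160 → use Q = 4,160 at tier-2 price)
TC(tier 1 (EOQ₁), Q≈1,198.2) = €2,010,936.23
TC(tier 2, Q≈4,160.0) = €2,004,443.48
Minimum at tier 2: €2,004,443.48

€2,004,443.48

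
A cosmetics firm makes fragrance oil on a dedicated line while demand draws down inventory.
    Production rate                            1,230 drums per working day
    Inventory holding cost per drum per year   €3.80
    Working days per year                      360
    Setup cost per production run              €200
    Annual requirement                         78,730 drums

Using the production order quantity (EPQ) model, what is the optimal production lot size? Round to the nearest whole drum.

d = 78,730/360 = 218.6944 drums/day;  effective holding cost H(1 − d/p) = 3.8·(1 − 218.6944/1230) = 3.12436
Q* = √(2DS / H_eff) = √(2·78,730·200 / 3.12436) ≈ 3,174.82

3,175 drums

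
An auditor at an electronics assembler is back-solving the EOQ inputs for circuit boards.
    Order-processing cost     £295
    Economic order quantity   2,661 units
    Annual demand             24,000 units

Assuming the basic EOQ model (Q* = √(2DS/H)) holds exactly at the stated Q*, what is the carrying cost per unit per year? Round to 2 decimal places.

From Q* = √(2DS/H) ⇒ Q*² = 2DS/H.
H = 2DS / Q² = 2 × 24,000 × 295 / 2,661² = 1.9997

£2.00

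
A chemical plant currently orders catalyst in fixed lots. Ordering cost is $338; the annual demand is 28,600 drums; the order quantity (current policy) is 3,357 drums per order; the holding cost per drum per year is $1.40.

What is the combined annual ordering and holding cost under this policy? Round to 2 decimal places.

Ordering: D/Q × S = 28,600/3,357 × $338 = $2,879.59
Holding:  Q/2 × H = 3,357/2 × $1.4 = $2,349.90
Total = $2,879.59 + $2,349.90 = $5,229.49

$5,229.49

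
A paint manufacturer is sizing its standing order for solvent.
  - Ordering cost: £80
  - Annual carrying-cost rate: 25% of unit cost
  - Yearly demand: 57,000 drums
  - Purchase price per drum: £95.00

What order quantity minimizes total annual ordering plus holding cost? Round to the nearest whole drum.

H = i·C = 0.25 × £95 = £23.7500 per drum-year
2DS/H = 2·57,000·80/23.75 = 384,000.00
EOQ = √384,000.00 ≈ 619.68

620 drums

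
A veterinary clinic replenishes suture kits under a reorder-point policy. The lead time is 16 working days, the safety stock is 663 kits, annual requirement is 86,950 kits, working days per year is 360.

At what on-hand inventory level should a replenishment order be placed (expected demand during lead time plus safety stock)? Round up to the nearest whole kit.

Daily demand d = 86,950 / 360 = 241.528 kits/day
Demand during lead time = 241.528 × 16 = 3,864.44
Reorder point = 3,864.44 + 663 = 4,527.44 → round up

4,528 kits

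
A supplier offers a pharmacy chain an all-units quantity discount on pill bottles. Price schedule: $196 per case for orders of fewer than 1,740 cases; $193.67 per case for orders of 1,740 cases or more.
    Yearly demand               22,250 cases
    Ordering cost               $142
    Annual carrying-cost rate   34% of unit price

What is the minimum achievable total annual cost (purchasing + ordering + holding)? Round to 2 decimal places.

$4,368,260.89

H₁ = 34%×$196 = $66.6400;  H₂ = 34%×$193.67 = $65.8478
EOQ₁ = √(2×22,250×142/66.6400) = 307.93  (< 1,740, feasible at tier 1)
EOQ₂ = √(2×22,250×142/65.8478) = 309.78  (< 1,740 → use Q = 1,740 at tier-2 price)
TC(tier 1 (EOQ₁), Q≈307.9) = $4,381,520.68
TC(tier 2, Q≈1,740.0) = $4,368,260.89
Minimum at tier 2: $4,368,260.89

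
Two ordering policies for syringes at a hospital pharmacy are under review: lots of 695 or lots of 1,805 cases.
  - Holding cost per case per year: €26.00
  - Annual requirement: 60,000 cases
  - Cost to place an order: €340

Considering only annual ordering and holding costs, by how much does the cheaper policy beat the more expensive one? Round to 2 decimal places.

TC(Q) = (D/Q)S + (Q/2)H
TC(695) = (60,000/695)×340 + (695/2)×26 = €38,387.52
TC(1,805) = (60,000/1,805)×340 + (1,805/2)×26 = €34,766.94
Lots of 1,805 are cheaper by €3,620.58.

€3,620.58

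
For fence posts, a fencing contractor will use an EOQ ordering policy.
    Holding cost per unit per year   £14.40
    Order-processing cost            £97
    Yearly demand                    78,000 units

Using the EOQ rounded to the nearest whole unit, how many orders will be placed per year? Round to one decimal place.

76.1 orders per year

2DS/H = 2·78,000·97/14.4 = 1,050,833.33
EOQ = √1,050,833.33 ≈ 1,025.10 → Q = 1,025
Orders per year = D/Q = 78,000 / 1,025 = 76.098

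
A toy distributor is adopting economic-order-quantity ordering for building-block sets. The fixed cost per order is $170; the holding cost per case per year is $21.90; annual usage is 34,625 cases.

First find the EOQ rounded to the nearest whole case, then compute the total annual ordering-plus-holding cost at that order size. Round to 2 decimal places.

Optimal lot size Q* = (2 × 34,625 × $170 / $21.9)^½ ≈ 733.18 → Q = 733 cases
Ordering: D/Q × S = 34,625/733 × $170 = $8,030.35
Holding:  Q/2 × H = 733/2 × $21.9 = $8,026.35
Total = $8,030.35 + $8,026.35 = $16,056.70

$16,056.70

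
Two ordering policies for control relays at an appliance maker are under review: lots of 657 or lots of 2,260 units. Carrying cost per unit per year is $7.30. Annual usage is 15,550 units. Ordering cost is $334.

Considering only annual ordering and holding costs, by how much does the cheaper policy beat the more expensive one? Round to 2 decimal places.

Annual cost at Q: ordering D·S/Q plus holding Q·H/2.
TC(657) = (15,550/657)×334 + (657/2)×7.3 = $10,303.23
TC(2,260) = (15,550/2,260)×334 + (2,260/2)×7.3 = $10,547.10
|ΔTC| = |$10,303.23 − $10,547.10| = $243.87

$243.87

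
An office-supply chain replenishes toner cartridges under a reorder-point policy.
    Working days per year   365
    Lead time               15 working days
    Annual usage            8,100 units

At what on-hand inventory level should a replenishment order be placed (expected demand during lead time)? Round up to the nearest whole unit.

Daily demand d = 8,100 / 365 = 22.192 units/day
Demand during lead time = 22.192 × 15 = 332.88
Reorder point = 332.88 → round up

333 units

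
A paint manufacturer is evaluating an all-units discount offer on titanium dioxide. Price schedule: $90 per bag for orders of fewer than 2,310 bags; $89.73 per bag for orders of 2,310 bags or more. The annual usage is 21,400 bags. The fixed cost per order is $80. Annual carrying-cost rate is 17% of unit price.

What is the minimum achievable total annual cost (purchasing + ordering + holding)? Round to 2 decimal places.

$1,933,237.90

H₁ = 17%×$90 = $15.3000;  H₂ = 17%×$89.73 = $15.2541
EOQ₁ = √(2×21,400×80/15.3000) = 473.07  (< 2,310, feasible at tier 1)
EOQ₂ = √(2×21,400×80/15.2541) = 473.78  (< 2,310 → use Q = 2,310 at tier-2 price)
TC(tier 1 (EOQ₁), Q≈473.1) = $1,933,237.90
TC(tier 2, Q≈2,310.0) = $1,938,581.61
Minimum at tier 1 (EOQ₁): $1,933,237.90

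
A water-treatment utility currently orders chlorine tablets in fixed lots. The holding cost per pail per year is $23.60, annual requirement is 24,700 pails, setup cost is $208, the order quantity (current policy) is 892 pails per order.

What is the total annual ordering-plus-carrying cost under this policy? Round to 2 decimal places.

Ordering: D/Q × S = 24,700/892 × $208 = $5,759.64
Holding:  Q/2 × H = 892/2 × $23.6 = $10,525.60
Total = $5,759.64 + $10,525.60 = $16,285.24

$16,285.24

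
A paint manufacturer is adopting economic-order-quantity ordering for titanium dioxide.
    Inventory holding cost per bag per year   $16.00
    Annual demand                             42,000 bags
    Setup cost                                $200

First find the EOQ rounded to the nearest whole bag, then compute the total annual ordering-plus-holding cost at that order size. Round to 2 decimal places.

EOQ = √(2DS/H) = √(2 × 42,000 × 200 / 16)
    = √(1,050,000.00) ≈ 1,024.70 → Q = 1,025 bags
Annual ordering cost = (D/Q)·S = (42,000/1,025) × 200 = $8,195.12
Annual holding cost  = (Q/2)·H = (1,025/2) × 16 = $8,200.00
Total = $8,195.12 + $8,200.00 = $16,395.12

$16,395.12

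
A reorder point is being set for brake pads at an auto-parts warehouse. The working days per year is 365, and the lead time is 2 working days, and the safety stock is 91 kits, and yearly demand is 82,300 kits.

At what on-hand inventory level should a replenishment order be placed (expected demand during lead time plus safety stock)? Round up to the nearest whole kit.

542 kits

Daily demand d = 82,300 / 365 = 225.479 kits/day
Demand during lead time = 225.479 × 2 = 450.96
Reorder point = 450.96 + 91 = 541.96 → round up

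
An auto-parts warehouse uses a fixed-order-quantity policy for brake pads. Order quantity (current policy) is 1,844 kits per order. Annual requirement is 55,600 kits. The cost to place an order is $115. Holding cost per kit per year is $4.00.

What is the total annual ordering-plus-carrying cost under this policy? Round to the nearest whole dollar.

Orders/yr = 55,600/1,844 = 30.152; ordering cost = 30.152 × $115 = $3,467.46
Average inventory = 1,844/2 = 922; holding cost = 922 × $4 = $3,688.00
Total = $3,467.46 + $3,688.00 = $7,155.46

$7,155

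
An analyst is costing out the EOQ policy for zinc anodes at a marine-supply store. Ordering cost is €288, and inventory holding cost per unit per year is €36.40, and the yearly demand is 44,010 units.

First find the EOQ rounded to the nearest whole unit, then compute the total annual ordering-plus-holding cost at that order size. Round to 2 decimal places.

€30,376.50

2DS/H = 2·44,010·288/36.4 = 696,421.98
EOQ = √696,421.98 ≈ 834.52 → Q = 835 units
Orders/yr = 44,010/835 = 52.707; ordering cost = 52.707 × €288 = €15,179.50
Average inventory = 835/2 = 417.5; holding cost = 417.5 × €36.4 = €15,197.00
Total = €15,179.50 + €15,197.00 = €30,376.50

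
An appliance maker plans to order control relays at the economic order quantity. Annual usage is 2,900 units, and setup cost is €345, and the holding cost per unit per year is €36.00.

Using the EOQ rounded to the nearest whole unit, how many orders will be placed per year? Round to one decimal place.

12.3 orders per year

Optimal lot size Q* = (2 × 2,900 × €345 / €36)^½ ≈ 235.76 → Q = 236
Orders per year = D/Q = 2,900 / 236 = 12.288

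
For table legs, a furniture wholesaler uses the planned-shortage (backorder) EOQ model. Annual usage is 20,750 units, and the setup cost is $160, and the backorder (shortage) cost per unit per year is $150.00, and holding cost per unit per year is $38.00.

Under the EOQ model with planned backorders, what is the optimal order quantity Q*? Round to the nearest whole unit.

468 units

Q* = √(2DS/H) · √((H + b)/b)
   = √(2 × 20,750 × 160 / 38) · √((38 + 150) / 150)
   = 418.015 × 1.1195 ≈ 467.98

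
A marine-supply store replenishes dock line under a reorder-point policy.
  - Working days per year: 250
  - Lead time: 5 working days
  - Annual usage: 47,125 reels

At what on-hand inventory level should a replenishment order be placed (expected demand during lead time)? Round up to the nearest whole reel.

943 reels

Daily demand d = 47,125 / 250 = 188.500 reels/day
Demand during lead time = 188.500 × 5 = 942.50
Reorder point = 942.50 → round up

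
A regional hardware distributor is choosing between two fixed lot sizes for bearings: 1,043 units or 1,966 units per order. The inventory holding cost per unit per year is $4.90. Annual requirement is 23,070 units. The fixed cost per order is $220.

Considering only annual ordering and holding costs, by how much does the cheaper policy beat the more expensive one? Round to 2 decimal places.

Annual cost at Q: ordering D·S/Q plus holding Q·H/2.
TC(1,043) = (23,070/1,043)×220 + (1,043/2)×4.9 = $7,421.51
TC(1,966) = (23,070/1,966)×220 + (1,966/2)×4.9 = $7,398.29
|ΔTC| = |$7,421.51 − $7,398.29| = $23.22

$23.22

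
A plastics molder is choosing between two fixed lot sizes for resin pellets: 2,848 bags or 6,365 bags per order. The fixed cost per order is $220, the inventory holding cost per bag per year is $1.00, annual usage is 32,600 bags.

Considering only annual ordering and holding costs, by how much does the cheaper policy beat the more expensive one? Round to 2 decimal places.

Annual cost at Q: ordering D·S/Q plus holding Q·H/2.
TC(2,848) = (32,600/2,848)×220 + (2,848/2)×1 = $3,942.26
TC(6,365) = (32,600/6,365)×220 + (6,365/2)×1 = $4,309.29
Cheaper: Q = 2,848.  Difference = $367.03

$367.03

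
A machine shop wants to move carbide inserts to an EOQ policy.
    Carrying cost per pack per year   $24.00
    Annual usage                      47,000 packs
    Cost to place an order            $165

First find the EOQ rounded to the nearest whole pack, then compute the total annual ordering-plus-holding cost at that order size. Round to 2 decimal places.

$19,293.52

EOQ = √(2DS/H) = √(2 × 47,000 × 165 / 24)
    = √(646,250.00) ≈ 803.90 → Q = 804 packs
Annual ordering cost = (D/Q)·S = (47,000/804) × 165 = $9,645.52
Annual holding cost  = (Q/2)·H = (804/2) × 24 = $9,648.00
Total = $9,645.52 + $9,648.00 = $19,293.52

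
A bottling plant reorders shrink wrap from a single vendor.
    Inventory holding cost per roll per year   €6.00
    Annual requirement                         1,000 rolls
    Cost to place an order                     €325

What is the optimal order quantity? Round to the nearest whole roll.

329 rolls

Q* = √(2·D·S / H) = √(2·1,000·325 / 6) = √108,333.3 ≈ 329.14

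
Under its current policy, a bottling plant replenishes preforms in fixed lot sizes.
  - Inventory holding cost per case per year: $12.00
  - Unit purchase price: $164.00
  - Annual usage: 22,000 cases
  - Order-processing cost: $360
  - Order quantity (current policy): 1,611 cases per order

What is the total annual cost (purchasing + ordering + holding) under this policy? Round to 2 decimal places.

Ordering: D/Q × S = 22,000/1,611 × $360 = $4,916.20
Holding:  Q/2 × H = 1,611/2 × $12 = $9,666.00
Purchase cost = D·C = 22,000 × 164 = $3,608,000.00
Total = $4,916.20 + $9,666.00 + $3,608,000.00 = $3,622,582.20

$3,622,582.20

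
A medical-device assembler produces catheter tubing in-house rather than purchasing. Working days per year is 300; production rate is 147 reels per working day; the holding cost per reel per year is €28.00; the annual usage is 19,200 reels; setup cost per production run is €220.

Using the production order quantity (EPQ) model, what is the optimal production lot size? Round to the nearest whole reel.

731 reels

d = 19,200/300 = 64.0000 reels/day;  effective holding cost H(1 − d/p) = 28·(1 − 64.0000/147) = 15.80952
Q* = √(2DS / H_eff) = √(2·19,200·220 / 15.80952) ≈ 731.00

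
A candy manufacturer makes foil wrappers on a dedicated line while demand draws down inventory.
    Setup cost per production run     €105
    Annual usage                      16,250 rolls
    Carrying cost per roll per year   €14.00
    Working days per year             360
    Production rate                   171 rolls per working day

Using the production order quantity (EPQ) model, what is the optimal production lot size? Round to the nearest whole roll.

d = 16,250/360 = 45.1389 rolls/day;  effective holding cost H(1 − d/p) = 14·(1 − 45.1389/171) = 10.30442
Q* = √(2DS / H_eff) = √(2·16,250·105 / 10.30442) ≈ 575.47

575 rolls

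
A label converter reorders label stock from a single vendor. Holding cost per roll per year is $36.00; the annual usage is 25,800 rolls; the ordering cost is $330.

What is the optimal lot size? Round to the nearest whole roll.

688 rolls

Optimal lot size Q* = (2 × 25,800 × $330 / $36)^½ ≈ 687.75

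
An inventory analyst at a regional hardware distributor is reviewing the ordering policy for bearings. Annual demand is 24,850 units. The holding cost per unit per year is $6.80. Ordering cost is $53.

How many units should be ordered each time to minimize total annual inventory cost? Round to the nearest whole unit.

622 units

EOQ = √(2DS/H) = √(2 × 24,850 × 53 / 6.8)
    = √(387,367.65) ≈ 622.39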